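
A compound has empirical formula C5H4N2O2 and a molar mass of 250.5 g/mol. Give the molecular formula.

Empirical-formula mass = 124.10 g/mol
n = 250.5 / 124.10 = 2.02 ≈ 2
Molecular formula = (C5H4N2O2)2 = C10H8N4O4

C10H8N4O4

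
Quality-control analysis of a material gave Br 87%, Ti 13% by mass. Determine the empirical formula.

Br4Ti

Assume 100 g: 87 g Br, 13 g Ti.
Br: 87 g ÷ 79.90 g/mol = 1.089 mol
Ti: 13 g ÷ 47.87 g/mol = 0.2716 mol
Ratios (÷ 0.2716): Br 4.010, Ti 1.000
Ratio ≈ 4:1, so the empirical formula is Br4Ti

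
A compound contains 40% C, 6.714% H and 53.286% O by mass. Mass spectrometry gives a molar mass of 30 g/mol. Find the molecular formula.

Assume 100 g: 40 g C, 6.714 g H, 53.286 g O.
Moles — C: 40 / 12.01 = 3.331 mol; H: 6.714 / 1.008 = 6.661 mol; O: 53.286 / 16.00 = 3.33 mol
Divide by the smallest (3.33 mol O): C 1.000, H 2.000, O 1.000
Ratio ≈ 1:2:1, so the empirical formula is CH2O
Empirical-formula mass = 30.03 g/mol
n = 30 / 30.03 = 1.00 ≈ 1
Molecular formula = empirical formula = CH2O

CH2O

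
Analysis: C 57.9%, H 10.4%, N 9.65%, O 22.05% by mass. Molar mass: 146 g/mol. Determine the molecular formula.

C7H15NO2

Assume 100 g: 57.9 g C, 10.4 g H, 9.65 g N, 22.05 g O.
C: 57.9 g ÷ 12.01 g/mol = 4.821 mol
H: 10.4 g ÷ 1.008 g/mol = 10.32 mol
N: 9.65 g ÷ 14.01 g/mol = 0.6888 mol
O: 22.05 g ÷ 16.00 g/mol = 1.378 mol
Ratios (÷ 0.6888): C 6.999, H 14.979, N 1.000, O 2.001
≈ 7:15:1:2 → C7H15NO2
Empirical-formula mass = 145.20 g/mol
n = 146 / 145.20 = 1.01 ≈ 1
Molecular formula = empirical formula = C7H15NO2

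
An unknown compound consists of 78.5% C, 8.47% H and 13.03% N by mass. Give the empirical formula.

C7H9N

Assume 100 g: 78.5 g C, 8.47 g H, 13.03 g N.
Moles — C: 78.5 / 12.01 = 6.536 mol; H: 8.47 / 1.008 = 8.403 mol; N: 13.03 / 14.01 = 0.93 mol
Ratios (÷ 0.93): C 7.028, H 9.035, N 1.000
→ C7H9N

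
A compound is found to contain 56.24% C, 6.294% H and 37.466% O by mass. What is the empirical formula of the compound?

Assume 100 g: 56.24 g C, 6.294 g H, 37.466 g O.
n(C) = 56.24/12.01 = 4.683, n(H) = 6.294/1.008 = 6.244, n(O) = 37.466/16.00 = 2.342
Ratios (÷ 2.342): C 2.000, H 2.667, O 1.000
Multiply by 3: C 6.00, H 8.00, O 3.00 → C6H8O3

C6H8O3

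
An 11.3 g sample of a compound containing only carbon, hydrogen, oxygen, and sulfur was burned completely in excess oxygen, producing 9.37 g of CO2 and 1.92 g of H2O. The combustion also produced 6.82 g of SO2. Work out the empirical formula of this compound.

mol C = 9.37 / 44.01 = 0.2129; mass C = 0.2129 × 12.01 = 2.557 g
mol H = 2 × (1.92 / 18.02) = 0.2131; mass H = 0.2131 × 1.008 = 0.2148 g
mol S = 6.82 / 64.07 = 0.1064; mass S = 3.414 g
mass O = 11.3 − (6.186) = 5.114 g → mol O = 0.3197
Divide by the smallest (0.1064 mol S): C 2.000, H 2.002, O 3.003, S 1.000
Ratio ≈ 2:2:3:1, so the empirical formula is C2H2O3S

C2H2O3S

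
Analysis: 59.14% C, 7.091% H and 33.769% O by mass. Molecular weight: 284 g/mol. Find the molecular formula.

C14H20O6

Assume 100 g: 59.14 g C, 7.091 g H, 33.769 g O.
Moles — C: 59.14 / 12.01 = 4.924 mol; H: 7.091 / 1.008 = 7.035 mol; O: 33.769 / 16.00 = 2.111 mol
Divide by the smallest (2.111 mol O): C 2.333, H 3.333, O 1.000
Scaling by 3: C 7.00, H 10.00, O 3.00 → C7H10O3
Empirical-formula mass = 142.15 g/mol
n = 284 / 142.15 = 2.00 ≈ 2
Molecular formula = (C7H10O3)×2 = C14H20O6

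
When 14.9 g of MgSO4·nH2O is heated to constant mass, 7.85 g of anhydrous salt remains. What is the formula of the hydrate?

MgSO4·6H2O

Mass of water lost = 14.9 − 7.85 = 7.05 g → 7.05 / 18.02 = 0.3912 mol H2O
Molar mass of MgSO4 = 120.38 g/mol → mol MgSO4 = 7.85 / 120.38 = 0.06521
n = 0.3912 / 0.06521 = 6.00 ≈ 6 → MgSO4·6H2O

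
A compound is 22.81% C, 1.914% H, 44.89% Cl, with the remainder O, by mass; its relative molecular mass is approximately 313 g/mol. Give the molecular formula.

C6H6Cl4O6

Assume 100 g: 22.81 g C, 1.914 g H, 44.89 g Cl, 30.386 g O.
n(C) = 22.81/12.01 = 1.899, n(H) = 1.914/1.008 = 1.899, n(Cl) = 44.89/35.45 = 1.266, n(O) = 30.386/16.00 = 1.899
Smallest is Cl at 1.266 mol; normalising gives C 1.500, H 1.500, Cl 1.000, O 1.500
Multiply by 2: C 3.00, H 3.00, Cl 2.00, O 3.00 → C3H3Cl2O3
Empirical-formula mass = 157.95 g/mol
n = 313 / 157.95 = 1.98 ≈ 2
Molecular formula = (C3H3Cl2O3)×2 = C6H6Cl4O6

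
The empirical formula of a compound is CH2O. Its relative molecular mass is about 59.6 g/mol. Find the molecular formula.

Empirical-formula mass = 30.03 g/mol
n = 59.6 / 30.03 = 1.98 ≈ 2
Molecular formula = (CH2O)2 = C2H4O2

C2H4O2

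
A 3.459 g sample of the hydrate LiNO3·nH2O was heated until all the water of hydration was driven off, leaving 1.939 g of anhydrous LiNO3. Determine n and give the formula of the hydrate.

Mass of water lost = 3.459 − 1.939 = 1.52 g → 1.52 / 18.02 = 0.08435 mol H2O
Molar mass of LiNO3 = 68.95 g/mol → mol LiNO3 = 1.939 / 68.95 = 0.02812
n = 0.08435 / 0.02812 = 3.00 ≈ 3 → LiNO3·3H2O

LiNO3·3H2O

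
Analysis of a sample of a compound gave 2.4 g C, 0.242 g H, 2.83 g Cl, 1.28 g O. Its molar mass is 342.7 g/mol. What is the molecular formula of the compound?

Moles — C: 2.4 / 12.01 = 0.1998 mol; H: 0.242 / 1.008 = 0.2401 mol; Cl: 2.83 / 35.45 = 0.07983 mol; O: 1.28 / 16.00 = 0.08 mol
Ratios (÷ 0.07983): C 2.503, H 3.007, Cl 1.000, O 1.002
Scaling by 2: C 5.01, H 6.01, Cl 2.00, O 2.00 → C5H6Cl2O2
Empirical-formula mass = 169.00 g/mol
n = 342.7 / 169.00 = 2.03 ≈ 2
Molecular formula = (C5H6Cl2O2)×2 = C10H12Cl4O4

C10H12Cl4O4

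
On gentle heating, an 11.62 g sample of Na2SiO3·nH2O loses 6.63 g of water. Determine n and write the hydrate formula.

Mass of anhydrous Na2SiO3 = 11.62 − 6.63 = 4.99 g
mol H2O = 6.63 / 18.02 = 0.3679
Molar mass of Na2SiO3 = 122.07 g/mol → mol Na2SiO3 = 4.99 / 122.07 = 0.04088
n = 0.3679 / 0.04088 = 9.00 ≈ 9 → Na2SiO3·9H2O

Na2SiO3·9H2O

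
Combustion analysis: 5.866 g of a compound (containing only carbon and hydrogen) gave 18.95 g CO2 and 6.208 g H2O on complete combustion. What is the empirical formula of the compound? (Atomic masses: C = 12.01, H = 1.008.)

mol C = 18.95 / 44.01 = 0.4306; mass C = 0.4306 × 12.01 = 5.171 g
mol H = 2 × (6.208 / 18.02) = 0.6890; mass H = 0.6890 × 1.008 = 0.6945 g
Smallest is C at 0.4306 mol; normalising gives C 1.000, H 1.600
Multiply by 5: C 5.00, H 8.00 → C5H8

C5H8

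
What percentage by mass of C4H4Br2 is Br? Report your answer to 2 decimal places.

75.42%

Molar mass = 4(12.01) + 4(1.008) + 2(79.90) = 211.872 g/mol
Mass of Br per mole = 2 × 79.90 = 159.800 g
% Br = 159.800 / 211.872 × 100 = 75.42%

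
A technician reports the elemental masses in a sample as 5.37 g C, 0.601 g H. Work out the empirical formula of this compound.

C: 5.37 g ÷ 12.01 g/mol = 0.4471 mol
H: 0.601 g ÷ 1.008 g/mol = 0.5962 mol
Ratios (÷ 0.4471): C 1.000, H 1.333
Multiply by 3: C 3.00, H 4.00 → C3H4

C3H4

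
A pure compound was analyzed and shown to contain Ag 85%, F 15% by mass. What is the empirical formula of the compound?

Assume 100 g: 85 g Ag, 15 g F.
Moles — Ag: 85 / 107.87 = 0.788 mol; F: 15 / 19.00 = 0.7895 mol
Ratios (÷ 0.788): Ag 1.000, F 1.002
≈ 1:1 → AgF

AgF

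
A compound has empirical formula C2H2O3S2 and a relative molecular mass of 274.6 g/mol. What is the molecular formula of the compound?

C4H4O6S4

Empirical-formula mass = 138.18 g/mol
n = 274.6 / 138.18 = 1.99 ≈ 2
Molecular formula = (C2H2O3S2)2 = C4H4O6S4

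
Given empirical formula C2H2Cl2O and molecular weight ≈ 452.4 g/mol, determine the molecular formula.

C8H8Cl8O4

Empirical-formula mass = 112.94 g/mol
n = 452.4 / 112.94 = 4.01 ≈ 4
Molecular formula = (C2H2Cl2O)4 = C8H8Cl8O4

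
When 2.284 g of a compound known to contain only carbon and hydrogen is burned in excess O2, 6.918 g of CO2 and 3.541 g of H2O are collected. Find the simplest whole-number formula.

mol C = 6.918 / 44.01 = 0.1572; mass C = 0.1572 × 12.01 = 1.888 g
mol H = 2 × (3.541 / 18.02) = 0.3930; mass H = 0.3930 × 1.008 = 0.3962 g
Smallest is C at 0.1572 mol; normalising gives C 1.000, H 2.500
×2: C 2.00, H 5.00 → C2H5

C2H5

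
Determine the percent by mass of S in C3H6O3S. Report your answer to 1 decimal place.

Molar mass = 3(12.01) + 6(1.008) + 3(16.00) + 1(32.07) = 122.148 g/mol
Mass of S per mole = 1 × 32.07 = 32.070 g
% S = 32.070 / 122.148 × 100 = 26.3%

26.3%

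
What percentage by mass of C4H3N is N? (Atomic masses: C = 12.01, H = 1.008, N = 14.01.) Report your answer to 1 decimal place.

21.5%

Molar mass = 4(12.01) + 3(1.008) + 1(14.01) = 65.074 g/mol
Mass of N per mole = 1 × 14.01 = 14.010 g
% N = 14.010 / 65.074 × 100 = 21.5%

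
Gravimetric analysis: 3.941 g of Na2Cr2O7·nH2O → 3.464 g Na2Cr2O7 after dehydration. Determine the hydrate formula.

Na2Cr2O7·2H2O

Mass of water lost = 3.941 − 3.464 = 0.477 g → 0.477 / 18.02 = 0.02647 mol H2O
Molar mass of Na2Cr2O7 = 261.98 g/mol → mol Na2Cr2O7 = 3.464 / 261.98 = 0.01322
n = 0.02647 / 0.01322 = 2.00 ≈ 2 → Na2Cr2O7·2H2O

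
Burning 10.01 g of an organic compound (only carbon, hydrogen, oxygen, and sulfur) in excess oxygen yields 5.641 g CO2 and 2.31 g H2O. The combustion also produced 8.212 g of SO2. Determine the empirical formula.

CH2O2S

mol C = 5.641 / 44.01 = 0.1282; mass C = 0.1282 × 12.01 = 1.539 g
mol H = 2 × (2.31 / 18.02) = 0.2564; mass H = 0.2564 × 1.008 = 0.2584 g
mol S = 8.212 / 64.07 = 0.1282; mass S = 4.110 g
mass O = 10.01 − (5.908) = 4.102 g → mol O = 0.2564
Divide by the smallest (0.1282 mol S): C 1.000, H 2.000, O 2.000, S 1.000
≈ 1:2:2:1 → CH2O2S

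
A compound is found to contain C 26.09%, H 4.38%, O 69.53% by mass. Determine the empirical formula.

CH2O2

Assume 100 g: 26.09 g C, 4.38 g H, 69.53 g O.
C: 26.09 g ÷ 12.01 g/mol = 2.172 mol
H: 4.38 g ÷ 1.008 g/mol = 4.345 mol
O: 69.53 g ÷ 16.00 g/mol = 4.346 mol
Smallest is C at 2.172 mol; normalising gives C 1.000, H 2.000, O 2.000
→ CH2O2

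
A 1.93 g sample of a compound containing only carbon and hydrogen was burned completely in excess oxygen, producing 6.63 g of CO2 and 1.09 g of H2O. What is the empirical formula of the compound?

C5H4

mol C = 6.63 / 44.01 = 0.1506; mass C = 0.1506 × 12.01 = 1.809 g
mol H = 2 × (1.09 / 18.02) = 0.1210; mass H = 0.1210 × 1.008 = 0.1219 g
Divide by the smallest (0.121 mol H): C 1.245, H 1.000
Scaling by 4: C 4.98, H 4.00 → C5H4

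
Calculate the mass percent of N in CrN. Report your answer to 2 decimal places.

Molar mass = 1(52.00) + 1(14.01) = 66.010 g/mol
Mass of N per mole = 1 × 14.01 = 14.010 g
% N = 14.010 / 66.010 × 100 = 21.22%

21.22%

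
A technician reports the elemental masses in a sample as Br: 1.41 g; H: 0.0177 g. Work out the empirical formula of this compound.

Moles — Br: 1.41 / 79.90 = 0.01765 mol; H: 0.0177 / 1.008 = 0.01756 mol
Divide by the smallest (0.01756 mol H): Br 1.005, H 1.000
→ BrH

BrH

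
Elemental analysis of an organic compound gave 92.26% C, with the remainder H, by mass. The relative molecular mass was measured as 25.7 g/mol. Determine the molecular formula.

Assume 100 g: 92.26 g C, 7.74 g H.
C: 92.26 g ÷ 12.01 g/mol = 7.682 mol
H: 7.74 g ÷ 1.008 g/mol = 7.679 mol
Ratios (÷ 7.679): C 1.000, H 1.000
Ratio ≈ 1:1, so the empirical formula is CH
Empirical-formula mass = 13.02 g/mol
n = 25.7 / 13.02 = 1.97 ≈ 2
Molecular formula = (CH)×2 = C2H2

C2H2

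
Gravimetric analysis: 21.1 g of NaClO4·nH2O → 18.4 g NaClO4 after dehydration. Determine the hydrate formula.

NaClO4·H2O

Mass of water lost = 21.1 − 18.4 = 2.7 g → 2.7 / 18.02 = 0.1498 mol H2O
Molar mass of NaClO4 = 122.44 g/mol → mol NaClO4 = 18.4 / 122.44 = 0.1503
n = 0.1498 / 0.1503 = 1.00 ≈ 1 → NaClO4·H2O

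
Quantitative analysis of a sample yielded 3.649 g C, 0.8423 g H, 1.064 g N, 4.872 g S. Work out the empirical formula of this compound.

C4H11NS2

C: 3.649 g ÷ 12.01 g/mol = 0.3038 mol
H: 0.8423 g ÷ 1.008 g/mol = 0.8356 mol
N: 1.064 g ÷ 14.01 g/mol = 0.07595 mol
S: 4.872 g ÷ 32.07 g/mol = 0.1519 mol
Smallest is N at 0.07595 mol; normalising gives C 4.001, H 11.003, N 1.000, S 2.000
Ratio ≈ 4:11:1:2, so the empirical formula is C4H11NS2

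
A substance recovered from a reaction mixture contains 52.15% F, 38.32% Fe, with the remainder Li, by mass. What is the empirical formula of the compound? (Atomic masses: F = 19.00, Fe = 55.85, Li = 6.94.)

Assume 100 g: 52.15 g F, 38.32 g Fe, 9.53 g Li.
F: 52.15 g ÷ 19.00 g/mol = 2.745 mol
Fe: 38.32 g ÷ 55.85 g/mol = 0.6861 mol
Li: 9.53 g ÷ 6.94 g/mol = 1.373 mol
Smallest is Fe at 0.6861 mol; normalising gives F 4.000, Fe 1.000, Li 2.001
→ F4FeLi2

F4FeLi2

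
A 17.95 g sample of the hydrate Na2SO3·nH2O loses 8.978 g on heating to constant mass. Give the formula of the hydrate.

Mass of anhydrous Na2SO3 = 17.95 − 8.978 = 8.972 g
mol H2O = 8.978 / 18.02 = 0.4982
Molar mass of Na2SO3 = 126.05 g/mol → mol Na2SO3 = 8.972 / 126.05 = 0.07118
n = 0.4982 / 0.07118 = 7.00 ≈ 7 → Na2SO3·7H2O

Na2SO3·7H2O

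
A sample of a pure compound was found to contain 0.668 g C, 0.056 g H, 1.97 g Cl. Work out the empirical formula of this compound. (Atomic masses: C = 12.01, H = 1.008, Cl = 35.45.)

CHCl

C: 0.668 g ÷ 12.01 g/mol = 0.05562 mol
H: 0.056 g ÷ 1.008 g/mol = 0.05556 mol
Cl: 1.97 g ÷ 35.45 g/mol = 0.05557 mol
Smallest is H at 0.05556 mol; normalising gives C 1.001, H 1.000, Cl 1.000
→ CHCl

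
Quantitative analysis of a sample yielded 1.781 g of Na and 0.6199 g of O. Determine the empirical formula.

n(Na) = 1.781/22.99 = 0.07747, n(O) = 0.6199/16.00 = 0.03874
Smallest is O at 0.03874 mol; normalising gives Na 2.000, O 1.000
Ratio ≈ 2:1, so the empirical formula is Na2O

Na2O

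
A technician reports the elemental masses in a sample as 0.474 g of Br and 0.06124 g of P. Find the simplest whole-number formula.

Br3P

n(Br) = 0.474/79.90 = 0.005932, n(P) = 0.06124/30.97 = 0.001977
Divide by the smallest (0.001977 mol P): Br 3.000, P 1.000
→ Br3P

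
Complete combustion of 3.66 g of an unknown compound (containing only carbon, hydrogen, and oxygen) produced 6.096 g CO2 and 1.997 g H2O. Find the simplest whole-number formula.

mol C = 6.096 / 44.01 = 0.1385; mass C = 0.1385 × 12.01 = 1.664 g
mol H = 2 × (1.997 / 18.02) = 0.2216; mass H = 0.2216 × 1.008 = 0.2234 g
mass O = 3.66 − (1.887) = 1.773 g → mol O = 0.1108
Smallest is O at 0.1108 mol; normalising gives C 1.250, H 2.000, O 1.000
Multiply by 4: C 5.00, H 8.00, O 4.00 → C5H8O4

C5H8O4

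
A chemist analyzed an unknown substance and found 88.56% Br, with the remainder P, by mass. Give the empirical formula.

Assume 100 g: 88.56 g Br, 11.44 g P.
Moles — Br: 88.56 / 79.90 = 1.108 mol; P: 11.44 / 30.97 = 0.3694 mol
Smallest is P at 0.3694 mol; normalising gives Br 3.001, P 1.000
→ Br3P

Br3P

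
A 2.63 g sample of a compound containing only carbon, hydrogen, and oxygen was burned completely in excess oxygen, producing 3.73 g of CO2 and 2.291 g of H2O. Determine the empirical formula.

CH3O

mol C = 3.73 / 44.01 = 0.08475; mass C = 0.08475 × 12.01 = 1.018 g
mol H = 2 × (2.291 / 18.02) = 0.2543; mass H = 0.2543 × 1.008 = 0.2563 g
mass O = 2.63 − (1.274) = 1.356 g → mol O = 0.08474
Ratios (÷ 0.08474): C 1.000, H 3.001, O 1.000
≈ 1:3:1 → CH3O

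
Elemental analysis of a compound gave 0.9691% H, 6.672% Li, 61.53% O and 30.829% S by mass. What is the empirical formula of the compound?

Assume 100 g: 0.9691 g H, 6.672 g Li, 61.53 g O, 30.829 g S.
H: 0.9691 g ÷ 1.008 g/mol = 0.9614 mol
Li: 6.672 g ÷ 6.94 g/mol = 0.9614 mol
O: 61.53 g ÷ 16.00 g/mol = 3.846 mol
S: 30.829 g ÷ 32.07 g/mol = 0.9613 mol
Smallest is S at 0.9613 mol; normalising gives H 1.000, Li 1.000, O 4.000, S 1.000
≈ 1:1:4:1 → HLiO4S

HLiO4S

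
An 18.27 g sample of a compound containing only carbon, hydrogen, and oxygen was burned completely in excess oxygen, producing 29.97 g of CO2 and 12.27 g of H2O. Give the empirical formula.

mol C = 29.97 / 44.01 = 0.6810; mass C = 0.6810 × 12.01 = 8.179 g
mol H = 2 × (12.27 / 18.02) = 1.362; mass H = 1.362 × 1.008 = 1.373 g
mass O = 18.27 − (9.551) = 8.719 g → mol O = 0.5449
Divide by the smallest (0.5449 mol O): C 1.250, H 2.499, O 1.000
Scaling by 4: C 5.00, H 10.00, O 4.00 → C5H10O4

C5H10O4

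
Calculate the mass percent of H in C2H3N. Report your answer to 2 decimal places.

Molar mass = 2(12.01) + 3(1.008) + 1(14.01) = 41.054 g/mol
Mass of H per mole = 3 × 1.008 = 3.024 g
% H = 3.024 / 41.054 × 100 = 7.37%

7.37%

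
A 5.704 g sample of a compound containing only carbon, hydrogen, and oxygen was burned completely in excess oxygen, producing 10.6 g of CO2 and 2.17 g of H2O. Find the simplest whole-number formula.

C3H3O2

mol C = 10.6 / 44.01 = 0.2409; mass C = 0.2409 × 12.01 = 2.893 g
mol H = 2 × (2.17 / 18.02) = 0.2408; mass H = 0.2408 × 1.008 = 0.2428 g
mass O = 5.704 − (3.135) = 2.569 g → mol O = 0.1605
Divide by the smallest (0.1605 mol O): C 1.500, H 1.500, O 1.000
Multiply by 2: C 3.00, H 3.00, O 2.00 → C3H3O2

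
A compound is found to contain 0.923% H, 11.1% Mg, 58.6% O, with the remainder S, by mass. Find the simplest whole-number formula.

Assume 100 g: 0.923 g H, 11.1 g Mg, 58.6 g O, 29.38 g S.
Moles — H: 0.923 / 1.008 = 0.9157 mol; Mg: 11.1 / 24.31 = 0.4566 mol; O: 58.6 / 16.00 = 3.663 mol; S: 29.38 / 32.07 = 0.9161 mol
Ratios (÷ 0.4566): H 2.005, Mg 1.000, O 8.021, S 2.006
→ H2MgO8S2

H2MgO8S2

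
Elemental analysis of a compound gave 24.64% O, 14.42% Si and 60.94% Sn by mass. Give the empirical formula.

O3SiSn

Assume 100 g: 24.64 g O, 14.42 g Si, 60.94 g Sn.
Moles — O: 24.64 / 16.00 = 1.54 mol; Si: 14.42 / 28.09 = 0.5133 mol; Sn: 60.94 / 118.71 = 0.5134 mol
Smallest is Si at 0.5133 mol; normalising gives O 3.000, Si 1.000, Sn 1.000
≈ 3:1:1 → O3SiSn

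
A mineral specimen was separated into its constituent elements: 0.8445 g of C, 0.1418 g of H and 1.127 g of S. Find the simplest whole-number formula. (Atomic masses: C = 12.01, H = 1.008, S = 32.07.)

C2H4S

Moles — C: 0.8445 / 12.01 = 0.07032 mol; H: 0.1418 / 1.008 = 0.1407 mol; S: 1.127 / 32.07 = 0.03514 mol
Smallest is S at 0.03514 mol; normalising gives C 2.001, H 4.003, S 1.000
≈ 2:4:1 → C2H4S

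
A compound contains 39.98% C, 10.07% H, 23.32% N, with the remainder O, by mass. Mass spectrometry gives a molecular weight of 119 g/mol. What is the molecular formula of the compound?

C4H12N2O2

Assume 100 g: 39.98 g C, 10.07 g H, 23.32 g N, 26.63 g O.
C: 39.98 g ÷ 12.01 g/mol = 3.329 mol
H: 10.07 g ÷ 1.008 g/mol = 9.99 mol
N: 23.32 g ÷ 14.01 g/mol = 1.665 mol
O: 26.63 g ÷ 16.00 g/mol = 1.664 mol
Ratios (÷ 1.664): C 2.000, H 6.002, N 1.000, O 1.000
≈ 2:6:1:1 → C2H6NO
Empirical-formula mass = 60.08 g/mol
n = 119 / 60.08 = 1.98 ≈ 2
Molecular formula = (C2H6NO)×2 = C4H12N2O2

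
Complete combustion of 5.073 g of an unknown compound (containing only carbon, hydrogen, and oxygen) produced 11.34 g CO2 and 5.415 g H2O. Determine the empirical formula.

mol C = 11.34 / 44.01 = 0.2577; mass C = 0.2577 × 12.01 = 3.095 g
mol H = 2 × (5.415 / 18.02) = 0.6010; mass H = 0.6010 × 1.008 = 0.6058 g
mass O = 5.073 − (3.700) = 1.373 g → mol O = 0.08579
Ratios (÷ 0.08579): C 3.004, H 7.006, O 1.000
→ C3H7O

C3H7O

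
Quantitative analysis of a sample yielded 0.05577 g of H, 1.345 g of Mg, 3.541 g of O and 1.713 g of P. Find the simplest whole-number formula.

n(H) = 0.05577/1.008 = 0.05533, n(Mg) = 1.345/24.31 = 0.05533, n(O) = 3.541/16.00 = 0.2213, n(P) = 1.713/30.97 = 0.05531
Smallest is P at 0.05531 mol; normalising gives H 1.000, Mg 1.000, O 4.001, P 1.000
Ratio ≈ 1:1:4:1, so the empirical formula is HMgO4P

HMgO4P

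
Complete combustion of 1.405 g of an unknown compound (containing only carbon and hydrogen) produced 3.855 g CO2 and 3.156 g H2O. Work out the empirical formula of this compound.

CH4

mol C = 3.855 / 44.01 = 0.08759; mass C = 0.08759 × 12.01 = 1.052 g
mol H = 2 × (3.156 / 18.02) = 0.3503; mass H = 0.3503 × 1.008 = 0.3531 g
Divide by the smallest (0.08759 mol C): C 1.000, H 3.999
≈ 1:4 → CH4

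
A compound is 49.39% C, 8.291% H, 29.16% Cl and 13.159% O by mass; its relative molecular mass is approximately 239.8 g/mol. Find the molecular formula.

Assume 100 g: 49.39 g C, 8.291 g H, 29.16 g Cl, 13.159 g O.
n(C) = 49.39/12.01 = 4.112, n(H) = 8.291/1.008 = 8.225, n(Cl) = 29.16/35.45 = 0.8226, n(O) = 13.159/16.00 = 0.8224
Divide by the smallest (0.8224 mol O): C 5.000, H 10.001, Cl 1.000, O 1.000
Ratio ≈ 5:10:1:1, so the empirical formula is C5H10ClO
Empirical-formula mass = 121.58 g/mol
n = 239.8 / 121.58 = 1.97 ≈ 2
Molecular formula = (C5H10ClO)×2 = C10H20Cl2O2

C10H20Cl2O2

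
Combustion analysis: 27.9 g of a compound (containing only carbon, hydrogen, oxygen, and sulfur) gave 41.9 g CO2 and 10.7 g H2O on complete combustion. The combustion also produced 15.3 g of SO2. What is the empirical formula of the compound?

C4H5O2S

mol C = 41.9 / 44.01 = 0.9521; mass C = 0.9521 × 12.01 = 11.43 g
mol H = 2 × (10.7 / 18.02) = 1.188; mass H = 1.188 × 1.008 = 1.197 g
mol S = 15.3 / 64.07 = 0.2388; mass S = 7.658 g
mass O = 27.9 − (20.29) = 7.610 g → mol O = 0.4756
Ratios (÷ 0.2388): C 3.987, H 4.973, O 1.992, S 1.000
≈ 4:5:2:1 → C4H5O2S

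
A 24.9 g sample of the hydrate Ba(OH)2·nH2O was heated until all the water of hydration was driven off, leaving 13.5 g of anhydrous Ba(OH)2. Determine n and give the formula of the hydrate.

Ba(OH)2·8H2O

Mass of water lost = 24.9 − 13.5 = 11.4 g → 11.4 / 18.02 = 0.6326 mol H2O
Molar mass of Ba(OH)2 = 171.35 g/mol → mol Ba(OH)2 = 13.5 / 171.35 = 0.07879
n = 0.6326 / 0.07879 = 8.03 ≈ 8 → Ba(OH)2·8H2O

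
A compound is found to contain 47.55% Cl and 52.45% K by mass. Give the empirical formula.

ClK

Assume 100 g: 47.55 g Cl, 52.45 g K.
n(Cl) = 47.55/35.45 = 1.341, n(K) = 52.45/39.10 = 1.341
Divide by the smallest (1.341 mol Cl): Cl 1.000, K 1.000
≈ 1:1 → ClK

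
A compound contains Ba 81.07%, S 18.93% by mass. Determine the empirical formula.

Assume 100 g: 81.07 g Ba, 18.93 g S.
Ba: 81.07 g ÷ 137.33 g/mol = 0.5903 mol
S: 18.93 g ÷ 32.07 g/mol = 0.5903 mol
Divide by the smallest (0.5903 mol S): Ba 1.000, S 1.000
Ratio ≈ 1:1, so the empirical formula is BaS

BaS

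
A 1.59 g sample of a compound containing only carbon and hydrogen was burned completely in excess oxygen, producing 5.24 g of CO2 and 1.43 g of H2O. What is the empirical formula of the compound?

mol C = 5.24 / 44.01 = 0.1191; mass C = 0.1191 × 12.01 = 1.430 g
mol H = 2 × (1.43 / 18.02) = 0.1587; mass H = 0.1587 × 1.008 = 0.1600 g
Ratios (÷ 0.1191): C 1.000, H 1.333
×3: C 3.00, H 4.00 → C3H4

C3H4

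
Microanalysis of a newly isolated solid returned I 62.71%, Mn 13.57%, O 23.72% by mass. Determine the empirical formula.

Assume 100 g: 62.71 g I, 13.57 g Mn, 23.72 g O.
Moles — I: 62.71 / 126.90 = 0.4942 mol; Mn: 13.57 / 54.94 = 0.247 mol; O: 23.72 / 16.00 = 1.482 mol
Divide by the smallest (0.247 mol Mn): I 2.001, Mn 1.000, O 6.002
→ I2MnO6

I2MnO6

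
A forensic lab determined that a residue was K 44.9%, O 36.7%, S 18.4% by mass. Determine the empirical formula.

Assume 100 g: 44.9 g K, 36.7 g O, 18.4 g S.
n(K) = 44.9/39.10 = 1.148, n(O) = 36.7/16.00 = 2.294, n(S) = 18.4/32.07 = 0.5737
Divide by the smallest (0.5737 mol S): K 2.001, O 3.998, S 1.000
→ K2O4S

K2O4S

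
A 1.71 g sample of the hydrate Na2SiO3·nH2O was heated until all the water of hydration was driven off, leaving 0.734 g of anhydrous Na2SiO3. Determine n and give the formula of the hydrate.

Na2SiO3·9H2O

Mass of water lost = 1.71 − 0.734 = 0.976 g → 0.976 / 18.02 = 0.05416 mol H2O
Molar mass of Na2SiO3 = 122.07 g/mol → mol Na2SiO3 = 0.734 / 122.07 = 0.006013
n = 0.05416 / 0.006013 = 9.01 ≈ 9 → Na2SiO3·9H2O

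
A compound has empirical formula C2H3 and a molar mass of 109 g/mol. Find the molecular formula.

Empirical-formula mass = 27.04 g/mol
n = 109 / 27.04 = 4.03 ≈ 4
Molecular formula = (C2H3)4 = C8H12

C8H12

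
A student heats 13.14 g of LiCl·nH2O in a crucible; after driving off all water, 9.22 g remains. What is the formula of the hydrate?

Mass of water lost = 13.14 − 9.22 = 3.92 g → 3.92 / 18.02 = 0.2175 mol H2O
Molar mass of LiCl = 42.39 g/mol → mol LiCl = 9.22 / 42.39 = 0.2175
n = 0.2175 / 0.2175 = 1.00 ≈ 1 → LiCl·H2O

LiCl·H2O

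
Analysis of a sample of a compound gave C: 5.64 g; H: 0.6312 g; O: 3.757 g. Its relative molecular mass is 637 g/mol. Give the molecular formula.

Moles — C: 5.64 / 12.01 = 0.4696 mol; H: 0.6312 / 1.008 = 0.6262 mol; O: 3.757 / 16.00 = 0.2348 mol
Smallest is O at 0.2348 mol; normalising gives C 2.000, H 2.667, O 1.000
Scaling by 3: C 6.00, H 8.00, O 3.00 → C6H8O3
Empirical-formula mass = 128.12 g/mol
n = 637 / 128.12 = 4.97 ≈ 5
Molecular formula = (C6H8O3)×5 = C30H40O15

C30H40O15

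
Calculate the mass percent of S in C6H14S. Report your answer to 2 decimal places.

27.12%

Molar mass = 6(12.01) + 14(1.008) + 1(32.07) = 118.242 g/mol
Mass of S per mole = 1 × 32.07 = 32.070 g
% S = 32.070 / 118.242 × 100 = 27.12%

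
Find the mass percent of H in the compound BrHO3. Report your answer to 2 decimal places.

Molar mass = 1(79.90) + 1(1.008) + 3(16.00) = 128.908 g/mol
Mass of H per mole = 1 × 1.008 = 1.008 g
% H = 1.008 / 128.908 × 100 = 0.78%

0.78%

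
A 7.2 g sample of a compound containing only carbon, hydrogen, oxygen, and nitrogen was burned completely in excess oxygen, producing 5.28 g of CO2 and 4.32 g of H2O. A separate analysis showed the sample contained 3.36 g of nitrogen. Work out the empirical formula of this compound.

CH4N2O

mol C = 5.28 / 44.01 = 0.1200; mass C = 0.1200 × 12.01 = 1.441 g
mol H = 2 × (4.32 / 18.02) = 0.4795; mass H = 0.4795 × 1.008 = 0.4833 g
mol N = 3.36 / 14.01 = 0.2398
mass O = 7.2 − (5.284) = 1.916 g → mol O = 0.1197
Divide by the smallest (0.1197 mol O): C 1.002, H 4.004, N 2.003, O 1.000
≈ 1:4:2:1 → CH4N2O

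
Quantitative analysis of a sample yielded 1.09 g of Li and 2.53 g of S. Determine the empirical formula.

Li2S

Li: 1.09 g ÷ 6.94 g/mol = 0.1571 mol
S: 2.53 g ÷ 32.07 g/mol = 0.07889 mol
Ratios (÷ 0.07889): Li 1.991, S 1.000
≈ 2:1 → Li2S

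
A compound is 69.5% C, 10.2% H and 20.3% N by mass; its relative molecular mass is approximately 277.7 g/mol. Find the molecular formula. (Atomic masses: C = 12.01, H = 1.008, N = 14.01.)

Assume 100 g: 69.5 g C, 10.2 g H, 20.3 g N.
C: 69.5 g ÷ 12.01 g/mol = 5.787 mol
H: 10.2 g ÷ 1.008 g/mol = 10.12 mol
N: 20.3 g ÷ 14.01 g/mol = 1.449 mol
Divide by the smallest (1.449 mol N): C 3.994, H 6.984, N 1.000
≈ 4:7:1 → C4H7N
Empirical-formula mass = 69.11 g/mol
n = 277.7 / 69.11 = 4.02 ≈ 4
Molecular formula = (C4H7N)×4 = C16H28N4

C16H28N4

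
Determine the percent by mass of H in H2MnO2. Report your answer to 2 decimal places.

2.27%

Molar mass = 2(1.008) + 1(54.94) + 2(16.00) = 88.956 g/mol
Mass of H per mole = 2 × 1.008 = 2.016 g
% H = 2.016 / 88.956 × 100 = 2.27%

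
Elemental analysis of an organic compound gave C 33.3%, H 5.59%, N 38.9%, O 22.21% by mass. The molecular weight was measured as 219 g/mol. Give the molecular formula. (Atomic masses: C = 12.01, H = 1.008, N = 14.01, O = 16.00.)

C6H12N6O3

Assume 100 g: 33.3 g C, 5.59 g H, 38.9 g N, 22.21 g O.
Moles — C: 33.3 / 12.01 = 2.773 mol; H: 5.59 / 1.008 = 5.546 mol; N: 38.9 / 14.01 = 2.777 mol; O: 22.21 / 16.00 = 1.388 mol
Ratios (÷ 1.388): C 1.997, H 3.995, N 2.000, O 1.000
≈ 2:4:2:1 → C2H4N2O
Empirical-formula mass = 72.07 g/mol
n = 219 / 72.07 = 3.04 ≈ 3
Molecular formula = (C2H4N2O)×3 = C6H12N6O3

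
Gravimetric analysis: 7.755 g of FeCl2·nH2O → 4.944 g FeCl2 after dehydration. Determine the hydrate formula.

Mass of water lost = 7.755 − 4.944 = 2.811 g → 2.811 / 18.02 = 0.156 mol H2O
Molar mass of FeCl2 = 126.75 g/mol → mol FeCl2 = 4.944 / 126.75 = 0.03901
n = 0.156 / 0.03901 = 4.00 ≈ 4 → FeCl2·4H2O

FeCl2·4H2O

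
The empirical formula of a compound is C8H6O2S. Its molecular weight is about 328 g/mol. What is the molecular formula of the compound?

Empirical-formula mass = 166.20 g/mol
n = 328 / 166.20 = 1.97 ≈ 2
Molecular formula = (C8H6O2S)2 = C16H12O4S2

C16H12O4S2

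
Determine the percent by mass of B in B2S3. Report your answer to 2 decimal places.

Molar mass = 2(10.81) + 3(32.07) = 117.830 g/mol
Mass of B per mole = 2 × 10.81 = 21.620 g
% B = 21.620 / 117.830 × 100 = 18.35%

18.35%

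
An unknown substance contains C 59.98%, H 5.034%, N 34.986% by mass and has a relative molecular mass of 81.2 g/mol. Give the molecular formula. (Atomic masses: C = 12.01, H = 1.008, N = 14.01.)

C4H4N2

Assume 100 g: 59.98 g C, 5.034 g H, 34.986 g N.
Moles — C: 59.98 / 12.01 = 4.994 mol; H: 5.034 / 1.008 = 4.994 mol; N: 34.986 / 14.01 = 2.497 mol
Ratios (÷ 2.497): C 2.000, H 2.000, N 1.000
→ C2H2N
Empirical-formula mass = 40.05 g/mol
n = 81.2 / 40.05 = 2.03 ≈ 2
Molecular formula = (C2H2N)×2 = C4H4N2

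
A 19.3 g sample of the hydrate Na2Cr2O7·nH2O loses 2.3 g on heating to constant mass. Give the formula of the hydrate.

Na2Cr2O7·2H2O

Mass of anhydrous Na2Cr2O7 = 19.3 − 2.3 = 17 g
mol H2O = 2.3 / 18.02 = 0.1276
Molar mass of Na2Cr2O7 = 261.98 g/mol → mol Na2Cr2O7 = 17 / 261.98 = 0.06489
n = 0.1276 / 0.06489 = 1.97 ≈ 2 → Na2Cr2O7·2H2O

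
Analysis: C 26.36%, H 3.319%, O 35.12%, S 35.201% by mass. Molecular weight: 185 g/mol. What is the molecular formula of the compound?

C4H6O4S2

Assume 100 g: 26.36 g C, 3.319 g H, 35.12 g O, 35.201 g S.
C: 26.36 g ÷ 12.01 g/mol = 2.195 mol
H: 3.319 g ÷ 1.008 g/mol = 3.293 mol
O: 35.12 g ÷ 16.00 g/mol = 2.195 mol
S: 35.201 g ÷ 32.07 g/mol = 1.098 mol
Ratios (÷ 1.098): C 2.000, H 3.000, O 2.000, S 1.000
≈ 2:3:2:1 → C2H3O2S
Empirical-formula mass = 91.11 g/mol
n = 185 / 91.11 = 2.03 ≈ 2
Molecular formula = (C2H3O2S)×2 = C4H6O4S2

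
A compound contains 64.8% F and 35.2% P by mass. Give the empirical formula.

Assume 100 g: 64.8 g F, 35.2 g P.
n(F) = 64.8/19.00 = 3.411, n(P) = 35.2/30.97 = 1.137
Ratios (÷ 1.137): F 3.001, P 1.000
≈ 3:1 → F3P

F3P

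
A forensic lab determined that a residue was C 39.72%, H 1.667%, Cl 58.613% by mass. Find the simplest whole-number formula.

C2HCl

Assume 100 g: 39.72 g C, 1.667 g H, 58.613 g Cl.
n(C) = 39.72/12.01 = 3.307, n(H) = 1.667/1.008 = 1.654, n(Cl) = 58.613/35.45 = 1.653
Smallest is Cl at 1.653 mol; normalising gives C 2.000, H 1.000, Cl 1.000
Ratio ≈ 2:1:1, so the empirical formula is C2HCl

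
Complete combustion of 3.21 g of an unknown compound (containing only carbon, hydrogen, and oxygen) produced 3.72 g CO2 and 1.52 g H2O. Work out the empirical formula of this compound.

C2H4O3

mol C = 3.72 / 44.01 = 0.08453; mass C = 0.08453 × 12.01 = 1.015 g
mol H = 2 × (1.52 / 18.02) = 0.1687; mass H = 0.1687 × 1.008 = 0.1701 g
mass O = 3.21 − (1.185) = 2.025 g → mol O = 0.1265
Ratios (÷ 0.08453): C 1.000, H 1.996, O 1.497
×2: C 2.00, H 3.99, O 2.99 → C2H4O3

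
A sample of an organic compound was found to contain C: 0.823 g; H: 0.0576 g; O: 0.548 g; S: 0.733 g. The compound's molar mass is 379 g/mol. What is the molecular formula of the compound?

n(C) = 0.823/12.01 = 0.06853, n(H) = 0.0576/1.008 = 0.05714, n(O) = 0.548/16.00 = 0.03425, n(S) = 0.733/32.07 = 0.02286
Ratios (÷ 0.02286): C 2.998, H 2.500, O 1.498, S 1.000
Multiply by 2: C 6.00, H 5.00, O 3.00, S 2.00 → C6H5O3S2
Empirical-formula mass = 189.24 g/mol
n = 379 / 189.24 = 2.00 ≈ 2
Molecular formula = (C6H5O3S2)×2 = C12H10O6S4

C12H10O6S4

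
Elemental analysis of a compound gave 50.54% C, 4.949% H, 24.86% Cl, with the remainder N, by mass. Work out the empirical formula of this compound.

Assume 100 g: 50.54 g C, 4.949 g H, 24.86 g Cl, 19.651 g N.
Moles — C: 50.54 / 12.01 = 4.208 mol; H: 4.949 / 1.008 = 4.91 mol; Cl: 24.86 / 35.45 = 0.7013 mol; N: 19.651 / 14.01 = 1.403 mol
Smallest is Cl at 0.7013 mol; normalising gives C 6.001, H 7.001, Cl 1.000, N 2.000
≈ 6:7:1:2 → C6H7ClN2

C6H7ClN2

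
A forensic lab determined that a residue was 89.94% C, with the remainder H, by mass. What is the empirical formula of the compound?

C3H4

Assume 100 g: 89.94 g C, 10.06 g H.
Moles — C: 89.94 / 12.01 = 7.489 mol; H: 10.06 / 1.008 = 9.98 mol
Divide by the smallest (7.489 mol C): C 1.000, H 1.333
×3: C 3.00, H 4.00 → C3H4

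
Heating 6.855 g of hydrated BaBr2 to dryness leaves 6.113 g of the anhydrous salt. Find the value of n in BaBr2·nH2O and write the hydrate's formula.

Mass of water lost = 6.855 − 6.113 = 0.742 g → 0.742 / 18.02 = 0.04118 mol H2O
Molar mass of BaBr2 = 297.13 g/mol → mol BaBr2 = 6.113 / 297.13 = 0.02057
n = 0.04118 / 0.02057 = 2.00 ≈ 2 → BaBr2·2H2O

BaBr2·2H2O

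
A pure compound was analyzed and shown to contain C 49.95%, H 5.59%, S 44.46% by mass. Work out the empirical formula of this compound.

Assume 100 g: 49.95 g C, 5.59 g H, 44.46 g S.
Moles — C: 49.95 / 12.01 = 4.159 mol; H: 5.59 / 1.008 = 5.546 mol; S: 44.46 / 32.07 = 1.386 mol
Smallest is S at 1.386 mol; normalising gives C 3.000, H 4.000, S 1.000
Ratio ≈ 3:4:1, so the empirical formula is C3H4S

C3H4S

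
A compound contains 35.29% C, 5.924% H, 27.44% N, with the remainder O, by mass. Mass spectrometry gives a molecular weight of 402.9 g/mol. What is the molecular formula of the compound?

Assume 100 g: 35.29 g C, 5.924 g H, 27.44 g N, 31.346 g O.
Moles — C: 35.29 / 12.01 = 2.938 mol; H: 5.924 / 1.008 = 5.877 mol; N: 27.44 / 14.01 = 1.959 mol; O: 31.346 / 16.00 = 1.959 mol
Divide by the smallest (1.959 mol N): C 1.500, H 3.001, N 1.000, O 1.000
Multiply by 2: C 3.00, H 6.00, N 2.00, O 2.00 → C3H6N2O2
Empirical-formula mass = 102.10 g/mol
n = 402.9 / 102.10 = 3.95 ≈ 4
Molecular formula = (C3H6N2O2)×4 = C12H24N8O8

C12H24N8O8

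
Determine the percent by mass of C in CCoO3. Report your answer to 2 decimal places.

10.10%

Molar mass = 1(12.01) + 1(58.93) + 3(16.00) = 118.940 g/mol
Mass of C per mole = 1 × 12.01 = 12.010 g
% C = 12.010 / 118.940 × 100 = 10.10%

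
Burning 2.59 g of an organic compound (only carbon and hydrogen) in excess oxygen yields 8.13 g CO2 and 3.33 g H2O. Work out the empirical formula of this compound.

mol C = 8.13 / 44.01 = 0.1847; mass C = 0.1847 × 12.01 = 2.219 g
mol H = 2 × (3.33 / 18.02) = 0.3696; mass H = 0.3696 × 1.008 = 0.3725 g
Divide by the smallest (0.1847 mol C): C 1.000, H 2.001
≈ 1:2 → CH2

CH2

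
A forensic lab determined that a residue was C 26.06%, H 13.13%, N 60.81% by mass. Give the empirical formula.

Assume 100 g: 26.06 g C, 13.13 g H, 60.81 g N.
Moles — C: 26.06 / 12.01 = 2.17 mol; H: 13.13 / 1.008 = 13.03 mol; N: 60.81 / 14.01 = 4.34 mol
Ratios (÷ 2.17): C 1.000, H 6.003, N 2.000
≈ 1:6:2 → CH6N2

CH6N2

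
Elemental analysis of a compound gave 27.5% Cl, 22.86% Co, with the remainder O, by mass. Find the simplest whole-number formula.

Assume 100 g: 27.5 g Cl, 22.86 g Co, 49.64 g O.
n(Cl) = 27.5/35.45 = 0.7757, n(Co) = 22.86/58.93 = 0.3879, n(O) = 49.64/16.00 = 3.103
Divide by the smallest (0.3879 mol Co): Cl 2.000, Co 1.000, O 7.998
≈ 2:1:8 → Cl2CoO8

Cl2CoO8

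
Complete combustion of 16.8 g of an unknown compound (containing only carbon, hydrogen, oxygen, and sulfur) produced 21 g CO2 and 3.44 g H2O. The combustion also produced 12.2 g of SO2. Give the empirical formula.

C5H4O3S2

mol C = 21 / 44.01 = 0.4772; mass C = 0.4772 × 12.01 = 5.731 g
mol H = 2 × (3.44 / 18.02) = 0.3818; mass H = 0.3818 × 1.008 = 0.3849 g
mol S = 12.2 / 64.07 = 0.1904; mass S = 6.107 g
mass O = 16.8 − (12.22) = 4.578 g → mol O = 0.2861
Ratios (÷ 0.1904): C 2.506, H 2.005, O 1.503, S 1.000
×2: C 5.01, H 4.01, O 3.01, S 2.00 → C5H4O3S2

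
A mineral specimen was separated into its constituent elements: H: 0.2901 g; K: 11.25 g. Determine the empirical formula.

HK

Moles — H: 0.2901 / 1.008 = 0.2878 mol; K: 11.25 / 39.10 = 0.2877 mol
Smallest is K at 0.2877 mol; normalising gives H 1.000, K 1.000
Ratio ≈ 1:1, so the empirical formula is HK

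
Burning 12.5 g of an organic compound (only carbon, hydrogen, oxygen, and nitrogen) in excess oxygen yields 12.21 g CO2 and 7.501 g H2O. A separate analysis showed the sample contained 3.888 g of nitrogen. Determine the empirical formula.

CH3NO

mol C = 12.21 / 44.01 = 0.2774; mass C = 0.2774 × 12.01 = 3.332 g
mol H = 2 × (7.501 / 18.02) = 0.8325; mass H = 0.8325 × 1.008 = 0.8392 g
mol N = 3.888 / 14.01 = 0.2775
mass O = 12.5 − (8.059) = 4.441 g → mol O = 0.2776
Ratios (÷ 0.2774): C 1.000, H 3.001, N 1.000, O 1.000
Ratio ≈ 1:3:1:1, so the empirical formula is CH3NO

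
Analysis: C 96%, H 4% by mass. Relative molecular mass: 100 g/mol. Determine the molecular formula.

Assume 100 g: 96 g C, 4 g H.
C: 96 g ÷ 12.01 g/mol = 7.993 mol
H: 4 g ÷ 1.008 g/mol = 3.968 mol
Smallest is H at 3.968 mol; normalising gives C 2.014, H 1.000
Ratio ≈ 2:1, so the empirical formula is C2H
Empirical-formula mass = 25.03 g/mol
n = 100 / 25.03 = 4.00 ≈ 4
Molecular formula = (C2H)×4 = C8H4

C8H4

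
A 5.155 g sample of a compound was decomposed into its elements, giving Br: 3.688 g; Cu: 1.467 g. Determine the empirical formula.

n(Br) = 3.688/79.90 = 0.04616, n(Cu) = 1.467/63.55 = 0.02308
Smallest is Cu at 0.02308 mol; normalising gives Br 2.000, Cu 1.000
→ Br2Cu

Br2Cu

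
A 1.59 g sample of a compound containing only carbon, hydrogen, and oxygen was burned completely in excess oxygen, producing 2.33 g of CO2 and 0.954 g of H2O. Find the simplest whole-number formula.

CH2O

mol C = 2.33 / 44.01 = 0.05294; mass C = 0.05294 × 12.01 = 0.6358 g
mol H = 2 × (0.954 / 18.02) = 0.1059; mass H = 0.1059 × 1.008 = 0.1067 g
mass O = 1.59 − (0.7426) = 0.8474 g → mol O = 0.05296
Divide by the smallest (0.05294 mol C): C 1.000, H 2.000, O 1.000
Ratio ≈ 1:2:1, so the empirical formula is CH2O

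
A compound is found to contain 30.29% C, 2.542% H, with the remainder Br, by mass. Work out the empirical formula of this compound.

C3H3Br

Assume 100 g: 30.29 g C, 2.542 g H, 67.168 g Br.
n(C) = 30.29/12.01 = 2.522, n(H) = 2.542/1.008 = 2.522, n(Br) = 67.168/79.90 = 0.8407
Ratios (÷ 0.8407): C 3.000, H 3.000, Br 1.000
≈ 3:3:1 → C3H3Br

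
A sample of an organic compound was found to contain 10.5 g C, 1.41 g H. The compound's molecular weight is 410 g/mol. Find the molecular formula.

n(C) = 10.5/12.01 = 0.8743, n(H) = 1.41/1.008 = 1.399
Smallest is C at 0.8743 mol; normalising gives C 1.000, H 1.600
Scaling by 5: C 5.00, H 8.00 → C5H8
Empirical-formula mass = 68.11 g/mol
n = 410 / 68.11 = 6.02 ≈ 6
Molecular formula = (C5H8)×6 = C30H48

C30H48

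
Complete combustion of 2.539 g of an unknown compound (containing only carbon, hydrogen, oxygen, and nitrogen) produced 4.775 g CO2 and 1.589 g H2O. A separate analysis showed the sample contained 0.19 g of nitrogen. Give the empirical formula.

C8H13NO4

mol C = 4.775 / 44.01 = 0.1085; mass C = 0.1085 × 12.01 = 1.303 g
mol H = 2 × (1.589 / 18.02) = 0.1764; mass H = 0.1764 × 1.008 = 0.1778 g
mol N = 0.19 / 14.01 = 0.01356
mass O = 2.539 − (1.671) = 0.8682 g → mol O = 0.05426
Smallest is N at 0.01356 mol; normalising gives C 8.000, H 13.004, N 1.000, O 4.001
→ C8H13NO4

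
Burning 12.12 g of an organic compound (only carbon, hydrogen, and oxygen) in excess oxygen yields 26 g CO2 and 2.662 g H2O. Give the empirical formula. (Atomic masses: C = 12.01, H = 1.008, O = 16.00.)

mol C = 26 / 44.01 = 0.5908; mass C = 0.5908 × 12.01 = 7.095 g
mol H = 2 × (2.662 / 18.02) = 0.2954; mass H = 0.2954 × 1.008 = 0.2978 g
mass O = 12.12 − (7.393) = 4.727 g → mol O = 0.2954
Ratios (÷ 0.2954): C 2.000, H 1.000, O 1.000
≈ 2:1:1 → C2HO

C2HO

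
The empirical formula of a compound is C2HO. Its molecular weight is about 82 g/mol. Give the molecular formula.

C4H2O2

Empirical-formula mass = 41.03 g/mol
n = 82 / 41.03 = 2.00 ≈ 2
Molecular formula = (C2HO)2 = C4H2O2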